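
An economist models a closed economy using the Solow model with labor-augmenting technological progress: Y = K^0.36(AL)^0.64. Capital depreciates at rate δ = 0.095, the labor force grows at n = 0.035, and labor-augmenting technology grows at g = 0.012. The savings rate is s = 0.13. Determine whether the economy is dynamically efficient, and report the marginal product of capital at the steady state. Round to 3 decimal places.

The effective depreciation rate is n + g + δ = 0.035 + 0.012 + 0.095 = 0.142.
Steady-state k*: s·k^0.36 = 0.142·k gives k* = (0.13/0.142)^(1/0.64) ≈ 0.8711.
MPK = 0.36·0.8711^(-0.64) ≈ 0.3932.
MPK > n+g+δ = 0.142, so the economy is dynamically efficient (under-saving).

dynamically efficient; MPK ≈ 0.393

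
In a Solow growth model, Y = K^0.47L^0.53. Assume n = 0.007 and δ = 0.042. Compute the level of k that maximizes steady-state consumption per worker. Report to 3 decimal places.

k_gold ≈ 71.227

The effective depreciation rate is n + δ = 0.007 + 0.042 = 0.049.
Maximizing c = f(k) − (n+δ)·k gives f'(k) = n+δ, i.e. 0.47·k^(0.47−1) = 0.049, so k_gold = (0.47/0.049)^(1/0.53) ≈ 71.2270.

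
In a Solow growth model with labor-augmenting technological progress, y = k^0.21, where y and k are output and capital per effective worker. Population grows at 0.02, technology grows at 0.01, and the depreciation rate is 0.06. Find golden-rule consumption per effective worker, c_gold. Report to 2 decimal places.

c_gold ≈ 0.99

n + g + δ = 0.02 + 0.01 + 0.06 = 0.09.
Maximizing c = f(k) − (n+g+δ)·k gives f'(k) = n+g+δ, i.e. 0.21·k^(0.21−1) = 0.09, so k_gold = (0.21/0.09)^(1/0.79) ≈ 2.9228.
y_gold = 2.9228^0.21 ≈ 1.2526.
c_gold = y_gold − (n+g+δ)·k_gold = 1.2526 − 0.09·2.9228 ≈ 0.9896.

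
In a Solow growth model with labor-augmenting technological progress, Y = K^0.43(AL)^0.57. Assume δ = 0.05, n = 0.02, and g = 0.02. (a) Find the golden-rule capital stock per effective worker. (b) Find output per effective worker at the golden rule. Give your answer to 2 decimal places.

n + g + δ = 0.02 + 0.02 + 0.05 = 0.09.
At the golden rule the marginal product of capital equals n+g+δ: 0.43·k^(0.43−1) = 0.09. Solving, k_gold = (0.43/0.09)^(1/0.57) ≈ 15.5462.
y_gold = 15.5462^0.43 ≈ 3.2539.

(a) k_gold ≈ 15.55; (b) y_gold ≈ 3.25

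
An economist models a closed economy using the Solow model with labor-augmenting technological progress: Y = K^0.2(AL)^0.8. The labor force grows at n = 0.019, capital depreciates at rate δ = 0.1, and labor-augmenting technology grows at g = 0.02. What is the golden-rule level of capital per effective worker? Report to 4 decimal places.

k_gold ≈ 1.5759

The effective depreciation rate is n + g + δ = 0.019 + 0.02 + 0.1 = 0.139.
Golden rule sets MPK = n+g+δ: 0.2·k^(0.2−1) = 0.139, so k_gold = (0.2/0.139)^(1/0.8) ≈ 1.5759.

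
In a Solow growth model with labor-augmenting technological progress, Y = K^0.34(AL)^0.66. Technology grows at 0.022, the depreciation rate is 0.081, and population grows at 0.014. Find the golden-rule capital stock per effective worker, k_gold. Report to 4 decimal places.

k_gold ≈ 5.0345

The effective depreciation rate is n + g + δ = 0.014 + 0.022 + 0.081 = 0.117.
Maximizing c = f(k) − (n+g+δ)·k gives f'(k) = n+g+δ, i.e. 0.34·k^(0.34−1) = 0.117, so k_gold = (0.34/0.117)^(1/0.66) ≈ 5.0345.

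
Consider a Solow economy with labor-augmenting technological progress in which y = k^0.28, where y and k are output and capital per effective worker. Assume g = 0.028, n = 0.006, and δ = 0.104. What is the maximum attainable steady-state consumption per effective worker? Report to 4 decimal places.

Break-even investment rate: n + g + δ = 0.006 + 0.028 + 0.104 = 0.138.
Maximizing c = f(k) − (n+g+δ)·k gives f'(k) = n+g+δ, i.e. 0.28·k^(0.28−1) = 0.138, so k_gold = (0.28/0.138)^(1/0.72) ≈ 2.6716.
y_gold = 2.6716^0.28 ≈ 1.3167.
c_gold = y_gold − (n+g+δ)·k_gold = 1.3167 − 0.138·2.6716 ≈ 0.9480.

c_gold ≈ 0.9480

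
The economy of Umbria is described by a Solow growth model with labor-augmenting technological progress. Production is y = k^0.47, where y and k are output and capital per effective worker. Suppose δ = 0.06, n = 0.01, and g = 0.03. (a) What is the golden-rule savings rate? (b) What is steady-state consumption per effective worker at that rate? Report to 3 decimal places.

(a) s_gold = 0.470; (b) c_gold ≈ 2.091

The effective depreciation rate is n + g + δ = 0.01 + 0.03 + 0.06 = 0.1.
For Cobb-Douglas, s_gold equals capital's share: s_gold = 0.47.
Golden rule sets MPK = n+g+δ: 0.47·k^(0.47−1) = 0.1, so k_gold = (0.47/0.1)^(1/0.53) ≈ 18.5400.
y_gold = 18.5400^0.47 ≈ 3.9447; c_gold = (1−0.47)·y_gold ≈ 2.0907.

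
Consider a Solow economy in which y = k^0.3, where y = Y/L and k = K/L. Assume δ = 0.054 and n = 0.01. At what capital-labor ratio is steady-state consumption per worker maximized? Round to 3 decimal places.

The effective depreciation rate is n + δ = 0.01 + 0.054 = 0.064.
Setting f'(k) = n+δ gives 0.3·k^(0.3−1) = 0.064, hence k_gold = (0.3/0.064)^(1/0.7) ≈ 9.0884.

k_gold ≈ 9.088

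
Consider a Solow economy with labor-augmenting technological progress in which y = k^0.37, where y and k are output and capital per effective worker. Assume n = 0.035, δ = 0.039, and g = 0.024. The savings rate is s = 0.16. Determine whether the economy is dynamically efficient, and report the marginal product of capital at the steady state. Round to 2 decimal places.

dynamically efficient; MPK ≈ 0.23

The effective depreciation rate is n + g + δ = 0.035 + 0.024 + 0.039 = 0.098.
Steady-state k*: s·k^0.37 = 0.098·k gives k* = (0.16/0.098)^(1/0.63) ≈ 2.1773.
MPK = 0.37·2.1773^(-0.63) ≈ 0.2266.
MPK > n+g+δ = 0.098, so the economy is dynamically efficient (under-saving).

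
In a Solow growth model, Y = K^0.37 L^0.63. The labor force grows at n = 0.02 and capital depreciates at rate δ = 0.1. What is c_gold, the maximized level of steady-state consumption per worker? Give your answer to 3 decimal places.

c_gold ≈ 1.221

Break-even investment rate: n + δ = 0.02 + 0.1 = 0.12.
Setting f'(k) = n+δ gives 0.37·k^(0.37−1) = 0.12, hence k_gold = (0.37/0.12)^(1/0.63) ≈ 5.9734.
y_gold = 5.9734^0.37 ≈ 1.9373.
c_gold = y_gold − (n+δ)·k_gold = 1.9373 − 0.12·5.9734 ≈ 1.2205.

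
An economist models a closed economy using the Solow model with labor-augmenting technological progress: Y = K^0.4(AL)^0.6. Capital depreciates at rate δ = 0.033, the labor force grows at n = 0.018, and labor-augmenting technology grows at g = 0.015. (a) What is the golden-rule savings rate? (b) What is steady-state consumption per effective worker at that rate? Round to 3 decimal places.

Capital per effective worker breaks even when investment replaces (n + g + δ)·k; here n + g + δ = 0.066.
For Cobb-Douglas, s_gold equals capital's share: s_gold = 0.4.
Golden rule sets MPK = n+g+δ: 0.4·k^(0.4−1) = 0.066, so k_gold = (0.4/0.066)^(1/0.6) ≈ 20.1462.
y_gold = 20.1462^0.4 ≈ 3.3241; c_gold = (1−0.4)·y_gold ≈ 1.9945.

(a) s_gold = 0.400; (b) c_gold ≈ 1.994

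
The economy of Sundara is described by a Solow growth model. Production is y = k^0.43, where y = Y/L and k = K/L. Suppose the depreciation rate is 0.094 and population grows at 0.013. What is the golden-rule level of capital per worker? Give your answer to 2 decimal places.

Break-even investment rate: n + δ = 0.013 + 0.094 = 0.107.
Setting f'(k) = n+δ gives 0.43·k^(0.43−1) = 0.107, hence k_gold = (0.43/0.107)^(1/0.57) ≈ 11.4762.

k_gold ≈ 11.48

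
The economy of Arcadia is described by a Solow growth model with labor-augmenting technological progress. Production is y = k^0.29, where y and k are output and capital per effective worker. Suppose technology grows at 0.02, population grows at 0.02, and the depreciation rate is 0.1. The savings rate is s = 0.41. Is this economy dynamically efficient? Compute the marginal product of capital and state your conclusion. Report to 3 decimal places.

dynamically inefficient; MPK ≈ 0.099

The effective depreciation rate is n + g + δ = 0.02 + 0.02 + 0.1 = 0.14.
Steady-state k*: s·k^0.29 = 0.14·k gives k* = (0.41/0.14)^(1/0.71) ≈ 4.5422.
MPK = 0.29·4.5422^(-0.71) ≈ 0.0990.
MPK < n+g+δ = 0.14, so the economy is dynamically inefficient (over-saving).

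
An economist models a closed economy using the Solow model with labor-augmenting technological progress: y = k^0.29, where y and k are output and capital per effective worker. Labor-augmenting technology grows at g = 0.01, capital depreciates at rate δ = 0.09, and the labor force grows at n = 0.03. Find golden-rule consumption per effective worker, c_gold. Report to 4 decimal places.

Break-even investment rate: n + g + δ = 0.03 + 0.01 + 0.09 = 0.13.
Maximizing c = f(k) − (n+g+δ)·k gives f'(k) = n+g+δ, i.e. 0.29·k^(0.29−1) = 0.13, so k_gold = (0.29/0.13)^(1/0.71) ≈ 3.0959.
y_gold = 3.0959^0.29 ≈ 1.3878.
c_gold = y_gold − (n+g+δ)·k_gold = 1.3878 − 0.13·3.0959 ≈ 0.9853.

c_gold ≈ 0.9853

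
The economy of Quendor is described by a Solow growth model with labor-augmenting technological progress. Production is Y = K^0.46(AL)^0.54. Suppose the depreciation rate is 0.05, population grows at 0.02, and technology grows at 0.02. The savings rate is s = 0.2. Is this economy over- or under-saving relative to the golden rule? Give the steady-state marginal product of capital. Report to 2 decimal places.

under-saving; MPK ≈ 0.21

Capital per effective worker breaks even when investment replaces (n + g + δ)·k; here n + g + δ = 0.09.
Steady-state k*: s·k^0.46 = 0.09·k gives k* = (0.2/0.09)^(1/0.54) ≈ 4.3873.
MPK = 0.46·4.3873^(-0.54) ≈ 0.2070.
MPK > n+g+δ = 0.09, so the economy is dynamically efficient (under-saving).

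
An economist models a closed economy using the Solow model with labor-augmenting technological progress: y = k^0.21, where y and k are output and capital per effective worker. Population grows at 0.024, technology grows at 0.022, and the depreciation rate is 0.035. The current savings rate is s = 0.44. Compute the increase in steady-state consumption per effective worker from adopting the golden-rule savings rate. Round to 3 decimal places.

Capital per effective worker breaks even when investment replaces (n + g + δ)·k; here n + g + δ = 0.081.
Current steady state (s = 0.44): k* = (0.44/0.081)^(1/0.79) ≈ 8.5180, y* = 8.5180^0.21 ≈ 1.5681, c* = (1−0.44)·1.5681 ≈ 0.8781.
Golden rule sets MPK = n+g+δ: 0.21·k^(0.21−1) = 0.081, so k_gold = (0.21/0.081)^(1/0.79) ≈ 3.3398.
y_gold = 3.3398^0.21 ≈ 1.2882, c_gold = y_gold − 0.081·k_gold ≈ 1.0177.
Gain: Δc = 1.0177 − 0.8781 ≈ 0.1395.

Δc ≈ 0.140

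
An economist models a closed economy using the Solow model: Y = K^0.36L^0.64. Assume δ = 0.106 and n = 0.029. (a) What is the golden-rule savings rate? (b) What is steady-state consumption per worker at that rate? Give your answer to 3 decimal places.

Break-even investment rate: n + δ = 0.029 + 0.106 = 0.135.
For Cobb-Douglas, s_gold equals capital's share: s_gold = 0.36.
At the golden rule the marginal product of capital equals n+δ: 0.36·k^(0.36−1) = 0.135. Solving, k_gold = (0.36/0.135)^(1/0.64) ≈ 4.6299.
y_gold = 4.6299^0.36 ≈ 1.7362; c_gold = (1−0.36)·y_gold ≈ 1.1112.

(a) s_gold = 0.360; (b) c_gold ≈ 1.111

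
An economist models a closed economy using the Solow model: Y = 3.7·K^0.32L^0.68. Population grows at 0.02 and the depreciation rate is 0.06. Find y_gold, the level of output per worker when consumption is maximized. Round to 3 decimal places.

Capital per worker breaks even when investment replaces (n + δ)·k; here n + δ = 0.08.
At the golden rule the marginal product of capital equals n+δ: 0.32·3.7·k^(0.32−1) = 0.08. Solving, k_gold = (0.32·3.7/0.08)^(1/0.68) ≈ 52.5985.
Output: y_gold = 3.7·k_gold^0.32 = 3.7·52.5985^0.32 ≈ 13.1496.

y_gold ≈ 13.150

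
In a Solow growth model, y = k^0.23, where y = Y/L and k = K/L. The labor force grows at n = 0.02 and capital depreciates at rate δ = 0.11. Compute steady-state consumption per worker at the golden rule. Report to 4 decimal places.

c_gold ≈ 0.9131

Capital per worker breaks even when investment replaces (n + δ)·k; here n + δ = 0.13.
Golden rule sets MPK = n+δ: 0.23·k^(0.23−1) = 0.13, so k_gold = (0.23/0.13)^(1/0.77) ≈ 2.0980.
y_gold = 2.0980^0.23 ≈ 1.1858.
c_gold = y_gold − (n+δ)·k_gold = 1.1858 − 0.13·2.0980 ≈ 0.9131.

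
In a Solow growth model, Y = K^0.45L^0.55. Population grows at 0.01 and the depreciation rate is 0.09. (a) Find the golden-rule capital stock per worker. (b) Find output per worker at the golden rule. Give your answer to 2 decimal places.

(a) k_gold ≈ 15.40; (b) y_gold ≈ 3.42

Capital per worker breaks even when investment replaces (n + δ)·k; here n + δ = 0.1.
Golden rule sets MPK = n+δ: 0.45·k^(0.45−1) = 0.1, so k_gold = (0.45/0.1)^(1/0.55) ≈ 15.4049.
y_gold = 15.4049^0.45 ≈ 3.4233.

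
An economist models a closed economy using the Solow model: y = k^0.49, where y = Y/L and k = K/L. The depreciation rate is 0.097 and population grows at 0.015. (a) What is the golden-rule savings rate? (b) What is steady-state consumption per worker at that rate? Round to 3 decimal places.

(a) s_gold = 0.490; (b) c_gold ≈ 2.106

n + δ = 0.015 + 0.097 = 0.112.
For Cobb-Douglas, s_gold equals capital's share: s_gold = 0.49.
Setting f'(k) = n+δ gives 0.49·k^(0.49−1) = 0.112, hence k_gold = (0.49/0.112)^(1/0.51) ≈ 18.0642.
y_gold = 18.0642^0.49 ≈ 4.1290; c_gold = (1−0.49)·y_gold ≈ 2.1058.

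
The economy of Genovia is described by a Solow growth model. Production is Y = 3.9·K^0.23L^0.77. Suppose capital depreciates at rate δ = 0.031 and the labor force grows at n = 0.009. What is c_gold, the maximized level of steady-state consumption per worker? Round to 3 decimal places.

c_gold ≈ 7.604

Break-even investment rate: n + δ = 0.009 + 0.031 = 0.04.
At the golden rule the marginal product of capital equals n+δ: 0.23·3.9·k^(0.23−1) = 0.04. Solving, k_gold = (0.23·3.9/0.04)^(1/0.77) ≈ 56.7803.
y_gold = 3.9·56.7803^0.23 ≈ 9.8748.
c_gold = y_gold − (n+δ)·k_gold = 9.8748 − 0.04·56.7803 ≈ 7.6036.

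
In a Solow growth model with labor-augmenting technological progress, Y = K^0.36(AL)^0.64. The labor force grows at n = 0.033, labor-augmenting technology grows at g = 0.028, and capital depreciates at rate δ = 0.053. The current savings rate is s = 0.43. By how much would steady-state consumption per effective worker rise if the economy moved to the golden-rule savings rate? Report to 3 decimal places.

Capital per effective worker breaks even when investment replaces (n + g + δ)·k; here n + g + δ = 0.114.
Current steady state (s = 0.43): k* = (0.43/0.114)^(1/0.64) ≈ 7.9594, y* = 7.9594^0.36 ≈ 2.1102, c* = (1−0.43)·2.1102 ≈ 1.2028.
Golden rule sets MPK = n+g+δ: 0.36·k^(0.36−1) = 0.114, so k_gold = (0.36/0.114)^(1/0.64) ≈ 6.0299.
y_gold = 6.0299^0.36 ≈ 1.9095, c_gold = y_gold − 0.114·k_gold ≈ 1.2221.
Gain: Δc = 1.2221 − 1.2028 ≈ 0.0193.

Δc ≈ 0.019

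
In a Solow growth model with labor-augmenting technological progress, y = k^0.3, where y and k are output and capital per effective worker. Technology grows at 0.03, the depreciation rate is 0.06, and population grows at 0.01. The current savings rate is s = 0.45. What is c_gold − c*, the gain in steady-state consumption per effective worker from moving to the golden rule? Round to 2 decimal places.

The effective depreciation rate is n + g + δ = 0.01 + 0.03 + 0.06 = 0.1.
Current steady state (s = 0.45): k* = (0.45/0.1)^(1/0.7) ≈ 8.5736, y* = 8.5736^0.3 ≈ 1.9052, c* = (1−0.45)·1.9052 ≈ 1.0479.
Maximizing c = f(k) − (n+g+δ)·k gives f'(k) = n+g+δ, i.e. 0.3·k^(0.3−1) = 0.1, so k_gold = (0.3/0.1)^(1/0.7) ≈ 4.8040.
y_gold = 4.8040^0.3 ≈ 1.6013, c_gold = y_gold − 0.1·k_gold ≈ 1.1209.
Gain: Δc = 1.1209 − 1.0479 ≈ 0.0731.

Δc ≈ 0.07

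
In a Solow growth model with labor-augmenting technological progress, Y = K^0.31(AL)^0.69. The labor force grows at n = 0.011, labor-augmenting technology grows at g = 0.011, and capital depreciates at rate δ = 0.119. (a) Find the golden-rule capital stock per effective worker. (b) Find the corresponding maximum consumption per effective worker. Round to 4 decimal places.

Break-even investment rate: n + g + δ = 0.011 + 0.011 + 0.119 = 0.141.
Setting f'(k) = n+g+δ gives 0.31·k^(0.31−1) = 0.141, hence k_gold = (0.31/0.141)^(1/0.69) ≈ 3.1323.
y_gold = 3.1323^0.31 ≈ 1.4247; c_gold = y_gold − 0.141·k_gold ≈ 0.9830.

(a) k_gold ≈ 3.1323; (b) c_gold ≈ 0.9830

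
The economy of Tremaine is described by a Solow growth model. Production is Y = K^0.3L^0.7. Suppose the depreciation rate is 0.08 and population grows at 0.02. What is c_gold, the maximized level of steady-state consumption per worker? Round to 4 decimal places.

c_gold ≈ 1.1209

Break-even investment rate: n + δ = 0.02 + 0.08 = 0.1.
Maximizing c = f(k) − (n+δ)·k gives f'(k) = n+δ, i.e. 0.3·k^(0.3−1) = 0.1, so k_gold = (0.3/0.1)^(1/0.7) ≈ 4.8040.
y_gold = 4.8040^0.3 ≈ 1.6013.
c_gold = y_gold − (n+δ)·k_gold = 1.6013 − 0.1·4.8040 ≈ 1.1209.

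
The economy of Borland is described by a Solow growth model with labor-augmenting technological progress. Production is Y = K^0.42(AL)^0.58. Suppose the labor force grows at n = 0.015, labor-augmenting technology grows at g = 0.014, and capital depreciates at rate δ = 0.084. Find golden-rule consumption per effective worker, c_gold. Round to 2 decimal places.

c_gold ≈ 1.50

n + g + δ = 0.015 + 0.014 + 0.084 = 0.113.
At the golden rule the marginal product of capital equals n+g+δ: 0.42·k^(0.42−1) = 0.113. Solving, k_gold = (0.42/0.113)^(1/0.58) ≈ 9.6173.
y_gold = 9.6173^0.42 ≈ 2.5875.
c_gold = y_gold − (n+g+δ)·k_gold = 2.5875 − 0.113·9.6173 ≈ 1.5008.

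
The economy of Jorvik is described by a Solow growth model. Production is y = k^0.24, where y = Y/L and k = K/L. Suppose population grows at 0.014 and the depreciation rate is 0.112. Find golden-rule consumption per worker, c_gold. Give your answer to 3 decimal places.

n + δ = 0.014 + 0.112 = 0.126.
Maximizing c = f(k) − (n+δ)·k gives f'(k) = n+δ, i.e. 0.24·k^(0.24−1) = 0.126, so k_gold = (0.24/0.126)^(1/0.76) ≈ 2.3346.
y_gold = 2.3346^0.24 ≈ 1.2257.
c_gold = y_gold − (n+δ)·k_gold = 1.2257 − 0.126·2.3346 ≈ 0.9315.

c_gold ≈ 0.932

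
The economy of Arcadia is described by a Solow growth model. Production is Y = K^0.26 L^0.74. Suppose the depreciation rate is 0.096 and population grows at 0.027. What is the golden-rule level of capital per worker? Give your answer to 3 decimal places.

k_gold ≈ 2.750

The effective depreciation rate is n + δ = 0.027 + 0.096 = 0.123.
Golden rule sets MPK = n+δ: 0.26·k^(0.26−1) = 0.123, so k_gold = (0.26/0.123)^(1/0.74) ≈ 2.7497.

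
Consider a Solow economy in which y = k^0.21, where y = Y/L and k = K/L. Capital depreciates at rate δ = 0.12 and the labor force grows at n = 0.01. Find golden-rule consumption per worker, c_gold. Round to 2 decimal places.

c_gold ≈ 0.90

Break-even investment rate: n + δ = 0.01 + 0.12 = 0.13.
Maximizing c = f(k) − (n+δ)·k gives f'(k) = n+δ, i.e. 0.21·k^(0.21−1) = 0.13, so k_gold = (0.21/0.13)^(1/0.79) ≈ 1.8350.
y_gold = 1.8350^0.21 ≈ 1.1360.
c_gold = y_gold − (n+δ)·k_gold = 1.1360 − 0.13·1.8350 ≈ 0.8974.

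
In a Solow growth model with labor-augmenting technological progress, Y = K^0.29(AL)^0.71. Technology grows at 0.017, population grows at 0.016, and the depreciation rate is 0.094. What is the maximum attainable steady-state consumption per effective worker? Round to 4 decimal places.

c_gold ≈ 0.9948

The effective depreciation rate is n + g + δ = 0.016 + 0.017 + 0.094 = 0.127.
At the golden rule the marginal product of capital equals n+g+δ: 0.29·k^(0.29−1) = 0.127. Solving, k_gold = (0.29/0.127)^(1/0.71) ≈ 3.1994.
y_gold = 3.1994^0.29 ≈ 1.4011.
c_gold = y_gold − (n+g+δ)·k_gold = 1.4011 − 0.127·3.1994 ≈ 0.9948.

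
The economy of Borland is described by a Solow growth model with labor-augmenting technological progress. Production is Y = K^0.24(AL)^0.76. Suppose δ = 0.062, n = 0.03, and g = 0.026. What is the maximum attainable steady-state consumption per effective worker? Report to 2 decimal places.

c_gold ≈ 0.95

n + g + δ = 0.03 + 0.026 + 0.062 = 0.118.
Setting f'(k) = n+g+δ gives 0.24·k^(0.24−1) = 0.118, hence k_gold = (0.24/0.118)^(1/0.76) ≈ 2.5451.
y_gold = 2.5451^0.24 ≈ 1.2513.
c_gold = y_gold − (n+g+δ)·k_gold = 1.2513 − 0.118·2.5451 ≈ 0.9510.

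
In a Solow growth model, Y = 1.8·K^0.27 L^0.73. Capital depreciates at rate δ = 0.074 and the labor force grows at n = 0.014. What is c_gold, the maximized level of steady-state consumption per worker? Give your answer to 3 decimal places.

The effective depreciation rate is n + δ = 0.014 + 0.074 = 0.088.
Golden rule sets MPK = n+δ: 0.27·1.8·k^(0.27−1) = 0.088, so k_gold = (0.27·1.8/0.088)^(1/0.73) ≈ 10.3908.
y_gold = 1.8·10.3908^0.27 ≈ 3.3866.
c_gold = y_gold − (n+δ)·k_gold = 3.3866 − 0.088·10.3908 ≈ 2.4722.

c_gold ≈ 2.472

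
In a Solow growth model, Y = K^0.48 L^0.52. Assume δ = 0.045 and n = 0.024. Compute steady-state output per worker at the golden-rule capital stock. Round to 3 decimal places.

Capital per worker breaks even when investment replaces (n + δ)·k; here n + δ = 0.069.
Golden rule sets MPK = n+δ: 0.48·k^(0.48−1) = 0.069, so k_gold = (0.48/0.069)^(1/0.52) ≈ 41.6855.
Output: y_gold = k_gold^0.48 = 41.6855^0.48 ≈ 5.9923.

y_gold ≈ 5.992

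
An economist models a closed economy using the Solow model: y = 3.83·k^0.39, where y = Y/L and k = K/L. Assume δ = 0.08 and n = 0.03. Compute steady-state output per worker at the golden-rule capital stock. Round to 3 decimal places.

Capital per worker breaks even when investment replaces (n + δ)·k; here n + δ = 0.11.
Maximizing c = f(k) − (n+δ)·k gives f'(k) = n+δ, i.e. 0.39·3.83·k^(0.39−1) = 0.11, so k_gold = (0.39·3.83/0.11)^(1/0.61) ≈ 71.9722.
Output: y_gold = 3.83·k_gold^0.39 = 3.83·71.9722^0.39 ≈ 20.2999.

y_gold ≈ 20.300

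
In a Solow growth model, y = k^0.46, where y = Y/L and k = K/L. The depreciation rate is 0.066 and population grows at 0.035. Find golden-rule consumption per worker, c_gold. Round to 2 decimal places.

c_gold ≈ 1.96

Break-even investment rate: n + δ = 0.035 + 0.066 = 0.101.
At the golden rule the marginal product of capital equals n+δ: 0.46·k^(0.46−1) = 0.101. Solving, k_gold = (0.46/0.101)^(1/0.54) ≈ 16.5702.
y_gold = 16.5702^0.46 ≈ 3.6382.
c_gold = y_gold − (n+δ)·k_gold = 3.6382 − 0.101·16.5702 ≈ 1.9646.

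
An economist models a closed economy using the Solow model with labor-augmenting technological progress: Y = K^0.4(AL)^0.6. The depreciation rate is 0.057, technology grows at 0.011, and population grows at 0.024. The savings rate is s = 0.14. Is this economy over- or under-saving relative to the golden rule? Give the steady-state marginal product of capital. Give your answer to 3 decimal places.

under-saving; MPK ≈ 0.263

n + g + δ = 0.024 + 0.011 + 0.057 = 0.092.
Steady-state k*: s·k^0.4 = 0.092·k gives k* = (0.14/0.092)^(1/0.6) ≈ 2.0133.
MPK = 0.4·2.0133^(-0.6) ≈ 0.2629.
MPK > n+g+δ = 0.092, so the economy is dynamically efficient (under-saving).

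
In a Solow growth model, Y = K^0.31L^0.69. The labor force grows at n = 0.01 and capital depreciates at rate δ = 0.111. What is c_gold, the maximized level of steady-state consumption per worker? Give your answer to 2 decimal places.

c_gold ≈ 1.05

The effective depreciation rate is n + δ = 0.01 + 0.111 = 0.121.
Golden rule sets MPK = n+δ: 0.31·k^(0.31−1) = 0.121, so k_gold = (0.31/0.121)^(1/0.69) ≈ 3.9097.
y_gold = 3.9097^0.31 ≈ 1.5260.
c_gold = y_gold − (n+δ)·k_gold = 1.5260 − 0.121·3.9097 ≈ 1.0530.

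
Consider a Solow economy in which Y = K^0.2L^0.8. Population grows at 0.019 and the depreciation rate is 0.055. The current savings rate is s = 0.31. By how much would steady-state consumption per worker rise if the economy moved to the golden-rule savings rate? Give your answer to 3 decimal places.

Δc ≈ 0.039

Break-even investment rate: n + δ = 0.019 + 0.055 = 0.074.
Current steady state (s = 0.31): k* = (0.31/0.074)^(1/0.8) ≈ 5.9933, y* = 5.9933^0.2 ≈ 1.4306, c* = (1−0.31)·1.4306 ≈ 0.9871.
Golden rule sets MPK = n+δ: 0.2·k^(0.2−1) = 0.074, so k_gold = (0.2/0.074)^(1/0.8) ≈ 3.4654.
y_gold = 3.4654^0.2 ≈ 1.2822, c_gold = y_gold − 0.074·k_gold ≈ 1.0257.
Gain: Δc = 1.0257 − 0.9871 ≈ 0.0386.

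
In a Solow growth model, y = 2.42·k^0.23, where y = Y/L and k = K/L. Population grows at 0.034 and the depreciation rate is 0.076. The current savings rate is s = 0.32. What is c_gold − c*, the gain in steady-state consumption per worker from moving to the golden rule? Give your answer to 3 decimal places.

Capital per worker breaks even when investment replaces (n + δ)·k; here n + δ = 0.11.
Current steady state (s = 0.32): k* = (0.32·2.42/0.11)^(1/0.77) ≈ 12.6108, y* = 2.42·12.6108^0.23 ≈ 4.3350, c* = (1−0.32)·4.3350 ≈ 2.9478.
Maximizing c = f(k) − (n+δ)·k gives f'(k) = n+δ, i.e. 0.23·2.42·k^(0.23−1) = 0.11, so k_gold = (0.23·2.42/0.11)^(1/0.77) ≈ 8.2126.
y_gold = 2.42·8.2126^0.23 ≈ 3.9278, c_gold = y_gold − 0.11·k_gold ≈ 3.0244.
Gain: Δc = 3.0244 − 2.9478 ≈ 0.0766.

Δc ≈ 0.077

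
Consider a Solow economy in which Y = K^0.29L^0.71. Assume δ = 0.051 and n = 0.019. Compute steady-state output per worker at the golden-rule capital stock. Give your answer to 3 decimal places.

y_gold ≈ 1.787

Break-even investment rate: n + δ = 0.019 + 0.051 = 0.07.
Maximizing c = f(k) − (n+δ)·k gives f'(k) = n+δ, i.e. 0.29·k^(0.29−1) = 0.07, so k_gold = (0.29/0.07)^(1/0.71) ≈ 7.4035.
Output: y_gold = k_gold^0.29 = 7.4035^0.29 ≈ 1.7870.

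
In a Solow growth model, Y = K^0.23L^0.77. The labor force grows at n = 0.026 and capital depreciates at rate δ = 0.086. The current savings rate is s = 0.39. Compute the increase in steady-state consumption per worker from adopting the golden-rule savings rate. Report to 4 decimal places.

Δc ≈ 0.0692

Break-even investment rate: n + δ = 0.026 + 0.086 = 0.112.
Current steady state (s = 0.39): k* = (0.39/0.112)^(1/0.77) ≈ 5.0547, y* = 5.0547^0.23 ≈ 1.4516, c* = (1−0.39)·1.4516 ≈ 0.8855.
Maximizing c = f(k) − (n+δ)·k gives f'(k) = n+δ, i.e. 0.23·k^(0.23−1) = 0.112, so k_gold = (0.23/0.112)^(1/0.77) ≈ 2.5460.
y_gold = 2.5460^0.23 ≈ 1.2398, c_gold = y_gold − 0.112·k_gold ≈ 0.9546.
Gain: Δc = 0.9546 − 0.8855 ≈ 0.0692.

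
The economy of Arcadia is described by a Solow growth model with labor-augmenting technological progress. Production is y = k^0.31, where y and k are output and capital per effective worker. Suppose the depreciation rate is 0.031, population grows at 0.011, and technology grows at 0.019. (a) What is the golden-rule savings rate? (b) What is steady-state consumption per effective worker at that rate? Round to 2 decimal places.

(a) s_gold = 0.31; (b) c_gold ≈ 1.43

Break-even investment rate: n + g + δ = 0.011 + 0.019 + 0.031 = 0.061.
For Cobb-Douglas, s_gold equals capital's share: s_gold = 0.31.
Maximizing c = f(k) − (n+g+δ)·k gives f'(k) = n+g+δ, i.e. 0.31·k^(0.31−1) = 0.061, so k_gold = (0.31/0.061)^(1/0.69) ≈ 10.5496.
y_gold = 10.5496^0.31 ≈ 2.0759; c_gold = (1−0.31)·y_gold ≈ 1.4324.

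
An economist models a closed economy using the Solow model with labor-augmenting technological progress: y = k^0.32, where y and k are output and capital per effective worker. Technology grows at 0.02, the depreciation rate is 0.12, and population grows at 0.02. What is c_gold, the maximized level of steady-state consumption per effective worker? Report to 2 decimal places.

c_gold ≈ 0.94

n + g + δ = 0.02 + 0.02 + 0.12 = 0.16.
Maximizing c = f(k) − (n+g+δ)·k gives f'(k) = n+g+δ, i.e. 0.32·k^(0.32−1) = 0.16, so k_gold = (0.32/0.16)^(1/0.68) ≈ 2.7713.
y_gold = 2.7713^0.32 ≈ 1.3857.
c_gold = y_gold − (n+g+δ)·k_gold = 1.3857 − 0.16·2.7713 ≈ 0.9423.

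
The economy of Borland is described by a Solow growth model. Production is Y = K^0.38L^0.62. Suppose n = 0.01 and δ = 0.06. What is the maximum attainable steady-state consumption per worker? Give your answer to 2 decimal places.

c_gold ≈ 1.75

n + δ = 0.01 + 0.06 = 0.07.
Maximizing c = f(k) − (n+δ)·k gives f'(k) = n+δ, i.e. 0.38·k^(0.38−1) = 0.07, so k_gold = (0.38/0.07)^(1/0.62) ≈ 15.3101.
y_gold = 15.3101^0.38 ≈ 2.8203.
c_gold = y_gold − (n+δ)·k_gold = 2.8203 − 0.07·15.3101 ≈ 1.7486.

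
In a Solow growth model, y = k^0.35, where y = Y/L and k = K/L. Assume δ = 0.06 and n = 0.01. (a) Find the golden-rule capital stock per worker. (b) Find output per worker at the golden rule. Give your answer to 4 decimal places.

n + δ = 0.01 + 0.06 = 0.07.
Setting f'(k) = n+δ gives 0.35·k^(0.35−1) = 0.07, hence k_gold = (0.35/0.07)^(1/0.65) ≈ 11.8943.
y_gold = 11.8943^0.35 ≈ 2.3789.

(a) k_gold ≈ 11.8943; (b) y_gold ≈ 2.3789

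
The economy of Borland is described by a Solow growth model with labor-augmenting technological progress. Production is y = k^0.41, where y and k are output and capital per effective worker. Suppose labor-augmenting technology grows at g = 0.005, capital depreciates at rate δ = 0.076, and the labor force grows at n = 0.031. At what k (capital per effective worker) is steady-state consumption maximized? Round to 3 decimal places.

n + g + δ = 0.031 + 0.005 + 0.076 = 0.112.
Golden rule sets MPK = n+g+δ: 0.41·k^(0.41−1) = 0.112, so k_gold = (0.41/0.112)^(1/0.59) ≈ 9.0198.

k_gold ≈ 9.020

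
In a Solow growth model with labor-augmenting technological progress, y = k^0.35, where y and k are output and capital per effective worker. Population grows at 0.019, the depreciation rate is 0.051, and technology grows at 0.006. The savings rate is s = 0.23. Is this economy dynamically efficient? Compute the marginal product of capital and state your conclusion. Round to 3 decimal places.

n + g + δ = 0.019 + 0.006 + 0.051 = 0.076.
Steady-state k*: s·k^0.35 = 0.076·k gives k* = (0.23/0.076)^(1/0.65) ≈ 5.4937.
MPK = 0.35·5.4937^(-0.65) ≈ 0.1157.
MPK > n+g+δ = 0.076, so the economy is dynamically efficient (under-saving).

dynamically efficient; MPK ≈ 0.116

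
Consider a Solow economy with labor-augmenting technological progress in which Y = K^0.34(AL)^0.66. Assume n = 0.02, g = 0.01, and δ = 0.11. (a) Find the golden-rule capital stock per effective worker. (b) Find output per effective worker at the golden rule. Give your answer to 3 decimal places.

Capital per effective worker breaks even when investment replaces (n + g + δ)·k; here n + g + δ = 0.14.
Golden rule sets MPK = n+g+δ: 0.34·k^(0.34−1) = 0.14, so k_gold = (0.34/0.14)^(1/0.66) ≈ 3.8359.
y_gold = 3.8359^0.34 ≈ 1.5795.

(a) k_gold ≈ 3.836; (b) y_gold ≈ 1.579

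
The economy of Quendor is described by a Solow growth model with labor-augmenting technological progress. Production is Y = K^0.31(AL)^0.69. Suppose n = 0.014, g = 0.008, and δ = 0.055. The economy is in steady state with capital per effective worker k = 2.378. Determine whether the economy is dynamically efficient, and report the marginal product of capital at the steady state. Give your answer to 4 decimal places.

dynamically efficient; MPK ≈ 0.1705

n + g + δ = 0.014 + 0.008 + 0.055 = 0.077.
MPK = 0.31·k^(0.31−1) = 0.31·2.378^(-0.69) ≈ 0.1705.
MPK > 0.077, so the economy is dynamically efficient (under-saving).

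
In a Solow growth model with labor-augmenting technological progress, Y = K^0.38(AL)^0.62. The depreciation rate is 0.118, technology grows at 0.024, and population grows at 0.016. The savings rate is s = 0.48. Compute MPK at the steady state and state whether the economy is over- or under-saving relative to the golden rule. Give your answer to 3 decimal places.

over-saving; MPK ≈ 0.125

n + g + δ = 0.016 + 0.024 + 0.118 = 0.158.
Steady-state k*: s·k^0.38 = 0.158·k gives k* = (0.48/0.158)^(1/0.62) ≈ 6.0029.
MPK = 0.38·6.0029^(-0.62) ≈ 0.1251.
MPK < n+g+δ = 0.158, so the economy is dynamically inefficient (over-saving).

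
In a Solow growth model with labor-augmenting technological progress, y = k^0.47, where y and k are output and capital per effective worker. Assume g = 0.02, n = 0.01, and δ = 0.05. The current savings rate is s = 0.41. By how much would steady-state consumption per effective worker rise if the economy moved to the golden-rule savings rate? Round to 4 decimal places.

The effective depreciation rate is n + g + δ = 0.01 + 0.02 + 0.05 = 0.08.
Current steady state (s = 0.41): k* = (0.41/0.08)^(1/0.53) ≈ 21.8296, y* = 21.8296^0.47 ≈ 4.2594, c* = (1−0.41)·4.2594 ≈ 2.5131.
Setting f'(k) = n+g+δ gives 0.47·k^(0.47−1) = 0.08, hence k_gold = (0.47/0.08)^(1/0.53) ≈ 28.2461.
y_gold = 28.2461^0.47 ≈ 4.8078, c_gold = y_gold − 0.08·k_gold ≈ 2.5482.
Gain: Δc = 2.5482 − 2.5131 ≈ 0.0351.

Δc ≈ 0.0351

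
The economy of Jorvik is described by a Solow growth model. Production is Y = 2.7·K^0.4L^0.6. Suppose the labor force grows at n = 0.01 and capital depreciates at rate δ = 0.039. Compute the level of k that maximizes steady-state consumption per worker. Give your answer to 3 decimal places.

k_gold ≈ 173.266

n + δ = 0.01 + 0.039 = 0.049.
At the golden rule the marginal product of capital equals n+δ: 0.4·2.7·k^(0.4−1) = 0.049. Solving, k_gold = (0.4·2.7/0.049)^(1/0.6) ≈ 173.2658.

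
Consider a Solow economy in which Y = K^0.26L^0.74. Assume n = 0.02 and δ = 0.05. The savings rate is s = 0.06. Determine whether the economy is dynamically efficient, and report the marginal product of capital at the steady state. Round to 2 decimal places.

dynamically efficient; MPK ≈ 0.30

The effective depreciation rate is n + δ = 0.02 + 0.05 = 0.07.
Steady-state k*: s·k^0.26 = 0.07·k gives k* = (0.06/0.07)^(1/0.74) ≈ 0.8120.
MPK = 0.26·0.8120^(-0.74) ≈ 0.3033.
MPK > n+δ = 0.07, so the economy is dynamically efficient (under-saving).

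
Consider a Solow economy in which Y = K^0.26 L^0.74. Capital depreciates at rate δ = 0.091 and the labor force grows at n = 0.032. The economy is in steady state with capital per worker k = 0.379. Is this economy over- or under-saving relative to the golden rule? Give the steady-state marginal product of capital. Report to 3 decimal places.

n + δ = 0.032 + 0.091 = 0.123.
MPK = 0.26·k^(0.26−1) = 0.26·0.379^(-0.74) ≈ 0.5331.
MPK > 0.123, so the economy is dynamically efficient (under-saving).

under-saving; MPK ≈ 0.533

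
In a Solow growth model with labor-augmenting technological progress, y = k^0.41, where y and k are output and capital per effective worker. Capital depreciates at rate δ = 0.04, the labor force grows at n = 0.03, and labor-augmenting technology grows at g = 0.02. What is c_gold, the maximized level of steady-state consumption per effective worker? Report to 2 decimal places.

Break-even investment rate: n + g + δ = 0.03 + 0.02 + 0.04 = 0.09.
Golden rule sets MPK = n+g+δ: 0.41·k^(0.41−1) = 0.09, so k_gold = (0.41/0.09)^(1/0.59) ≈ 13.0669.
y_gold = 13.0669^0.41 ≈ 2.8683.
c_gold = y_gold − (n+g+δ)·k_gold = 2.8683 − 0.09·13.0669 ≈ 1.6923.

c_gold ≈ 1.69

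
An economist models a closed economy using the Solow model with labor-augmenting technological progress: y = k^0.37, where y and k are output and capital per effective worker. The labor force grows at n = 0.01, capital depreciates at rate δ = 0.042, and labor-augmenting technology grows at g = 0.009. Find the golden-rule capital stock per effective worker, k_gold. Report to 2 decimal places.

k_gold ≈ 17.48

The effective depreciation rate is n + g + δ = 0.01 + 0.009 + 0.042 = 0.061.
At the golden rule the marginal product of capital equals n+g+δ: 0.37·k^(0.37−1) = 0.061. Solving, k_gold = (0.37/0.061)^(1/0.63) ≈ 17.4845.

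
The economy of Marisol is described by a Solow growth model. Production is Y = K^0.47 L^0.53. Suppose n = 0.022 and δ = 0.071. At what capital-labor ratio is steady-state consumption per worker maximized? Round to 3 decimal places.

Break-even investment rate: n + δ = 0.022 + 0.071 = 0.093.
Golden rule sets MPK = n+δ: 0.47·k^(0.47−1) = 0.093, so k_gold = (0.47/0.093)^(1/0.53) ≈ 21.2606.

k_gold ≈ 21.261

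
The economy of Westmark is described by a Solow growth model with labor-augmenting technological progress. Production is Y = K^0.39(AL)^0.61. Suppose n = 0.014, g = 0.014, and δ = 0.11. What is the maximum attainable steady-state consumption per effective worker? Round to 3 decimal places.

n + g + δ = 0.014 + 0.014 + 0.11 = 0.138.
Maximizing c = f(k) − (n+g+δ)·k gives f'(k) = n+g+δ, i.e. 0.39·k^(0.39−1) = 0.138, so k_gold = (0.39/0.138)^(1/0.61) ≈ 5.4910.
y_gold = 5.4910^0.39 ≈ 1.9430.
c_gold = y_gold − (n+g+δ)·k_gold = 1.9430 − 0.138·5.4910 ≈ 1.1852.

c_gold ≈ 1.185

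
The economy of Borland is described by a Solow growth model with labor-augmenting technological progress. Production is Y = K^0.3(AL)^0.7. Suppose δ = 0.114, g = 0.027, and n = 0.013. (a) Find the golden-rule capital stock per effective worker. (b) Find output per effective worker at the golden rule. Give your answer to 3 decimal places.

(a) k_gold ≈ 2.592; (b) y_gold ≈ 1.331

n + g + δ = 0.013 + 0.027 + 0.114 = 0.154.
Golden rule sets MPK = n+g+δ: 0.3·k^(0.3−1) = 0.154, so k_gold = (0.3/0.154)^(1/0.7) ≈ 2.5925.
y_gold = 2.5925^0.3 ≈ 1.3308.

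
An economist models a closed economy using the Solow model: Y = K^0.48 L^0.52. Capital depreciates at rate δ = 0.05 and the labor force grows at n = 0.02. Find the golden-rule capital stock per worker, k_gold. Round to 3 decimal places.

Break-even investment rate: n + δ = 0.02 + 0.05 = 0.07.
Setting f'(k) = n+δ gives 0.48·k^(0.48−1) = 0.07, hence k_gold = (0.48/0.07)^(1/0.52) ≈ 40.5478.

k_gold ≈ 40.548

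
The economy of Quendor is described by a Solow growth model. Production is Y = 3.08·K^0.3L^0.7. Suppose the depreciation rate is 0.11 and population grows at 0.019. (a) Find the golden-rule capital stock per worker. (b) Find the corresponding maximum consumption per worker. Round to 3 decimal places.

Capital per worker breaks even when investment replaces (n + δ)·k; here n + δ = 0.129.
Golden rule sets MPK = n+δ: 0.3·3.08·k^(0.3−1) = 0.129, so k_gold = (0.3·3.08/0.129)^(1/0.7) ≈ 16.6551.
y_gold = 3.08·16.6551^0.3 ≈ 7.1617; c_gold = y_gold − 0.129·k_gold ≈ 5.0132.

(a) k_gold ≈ 16.655; (b) c_gold ≈ 5.013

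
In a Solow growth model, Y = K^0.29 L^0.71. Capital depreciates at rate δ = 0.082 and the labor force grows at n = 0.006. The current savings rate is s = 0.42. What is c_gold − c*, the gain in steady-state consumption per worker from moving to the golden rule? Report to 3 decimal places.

Δc ≈ 0.057

The effective depreciation rate is n + δ = 0.006 + 0.082 = 0.088.
Current steady state (s = 0.42): k* = (0.42/0.088)^(1/0.71) ≈ 9.0367, y* = 9.0367^0.29 ≈ 1.8934, c* = (1−0.42)·1.8934 ≈ 1.0982.
At the golden rule the marginal product of capital equals n+δ: 0.29·k^(0.29−1) = 0.088. Solving, k_gold = (0.29/0.088)^(1/0.71) ≈ 5.3636.
y_gold = 5.3636^0.29 ≈ 1.6276, c_gold = y_gold − 0.088·k_gold ≈ 1.1556.
Gain: Δc = 1.1556 − 1.0982 ≈ 0.0574.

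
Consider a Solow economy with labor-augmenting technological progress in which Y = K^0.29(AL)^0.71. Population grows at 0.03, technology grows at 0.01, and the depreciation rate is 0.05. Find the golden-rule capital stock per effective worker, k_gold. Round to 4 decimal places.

k_gold ≈ 5.1965

n + g + δ = 0.03 + 0.01 + 0.05 = 0.09.
Setting f'(k) = n+g+δ gives 0.29·k^(0.29−1) = 0.09, hence k_gold = (0.29/0.09)^(1/0.71) ≈ 5.1965.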